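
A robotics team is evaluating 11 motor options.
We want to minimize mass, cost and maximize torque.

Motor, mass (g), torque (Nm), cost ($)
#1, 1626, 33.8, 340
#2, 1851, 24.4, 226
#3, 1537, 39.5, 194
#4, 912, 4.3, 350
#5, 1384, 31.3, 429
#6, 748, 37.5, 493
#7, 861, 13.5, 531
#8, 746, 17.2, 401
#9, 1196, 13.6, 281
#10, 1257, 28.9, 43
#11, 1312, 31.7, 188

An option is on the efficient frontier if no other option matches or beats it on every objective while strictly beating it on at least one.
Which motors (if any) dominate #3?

#1: worse on mass (1626 vs 1537).
#2: worse on mass (1851 vs 1537).
#4: worse on torque (4.3 vs 39.5).
#5: worse on torque (31.3 vs 39.5).
#6: worse on torque (37.5 vs 39.5).
#7: worse on torque (13.5 vs 39.5).
#8: worse on torque (17.2 vs 39.5).
#9: worse on torque (13.6 vs 39.5).
#10: worse on torque (28.9 vs 39.5).
#11: worse on torque (31.7 vs 39.5).
No option dominates #3.

none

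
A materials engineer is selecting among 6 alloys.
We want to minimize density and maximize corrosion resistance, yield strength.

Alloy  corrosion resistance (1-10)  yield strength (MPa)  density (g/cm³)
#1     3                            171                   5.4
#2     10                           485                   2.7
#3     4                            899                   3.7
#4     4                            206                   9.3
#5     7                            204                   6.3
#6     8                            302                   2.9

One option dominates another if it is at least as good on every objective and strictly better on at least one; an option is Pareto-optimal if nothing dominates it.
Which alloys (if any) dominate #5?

#2, #6

#2: corrosion resistance 10≥7, yield strength 485≥204, density 2.7≤6.3 — dominates #5.
#6: corrosion resistance 8≥7, yield strength 302≥204, density 2.9≤6.3 — dominates #5.
Others (#1, #3, #4) are each worse than #5 on at least one objective.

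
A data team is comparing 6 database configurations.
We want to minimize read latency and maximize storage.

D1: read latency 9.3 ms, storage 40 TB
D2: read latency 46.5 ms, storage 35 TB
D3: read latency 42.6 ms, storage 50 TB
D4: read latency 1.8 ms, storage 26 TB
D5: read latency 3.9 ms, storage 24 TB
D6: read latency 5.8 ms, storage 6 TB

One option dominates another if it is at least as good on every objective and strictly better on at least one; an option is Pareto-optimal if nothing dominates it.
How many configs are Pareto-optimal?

D1: not dominated.
D2: dominated by D1 (read latency 9.3≤46.5, storage 40≥35).
D3: not dominated (best storage).
D4: not dominated (best read latency).
D5: dominated by D4 (read latency 1.8≤3.9, storage 26≥24).
D6: dominated by D4 (read latency 1.8≤5.8, storage 26≥6).
Pareto-optimal: D1, D3, D4 → 3.

3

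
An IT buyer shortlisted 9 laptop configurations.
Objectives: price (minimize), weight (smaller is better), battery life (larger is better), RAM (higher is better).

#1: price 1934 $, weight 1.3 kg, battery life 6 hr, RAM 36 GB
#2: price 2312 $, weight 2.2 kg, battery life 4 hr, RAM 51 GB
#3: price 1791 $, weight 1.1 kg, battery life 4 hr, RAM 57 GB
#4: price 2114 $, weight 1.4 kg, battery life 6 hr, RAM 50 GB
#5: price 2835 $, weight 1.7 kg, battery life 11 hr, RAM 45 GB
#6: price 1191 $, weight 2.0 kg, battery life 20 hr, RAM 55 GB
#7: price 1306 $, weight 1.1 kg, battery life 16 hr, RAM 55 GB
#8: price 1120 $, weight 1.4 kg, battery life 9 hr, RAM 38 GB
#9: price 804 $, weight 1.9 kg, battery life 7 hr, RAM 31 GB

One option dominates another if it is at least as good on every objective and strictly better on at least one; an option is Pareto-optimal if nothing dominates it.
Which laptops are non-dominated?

#1: dominated by #7 (price 1306≤1934, weight 1.1≤1.3, battery life 16≥6, RAM 55≥36).
#2: dominated by #3 (price 1791≤2312, weight 1.1≤2.2, battery life 4≥4, RAM 57≥51).
#3: not dominated (best RAM).
#4: dominated by #7 (price 1306≤2114, weight 1.1≤1.4, battery life 16≥6, RAM 55≥50).
#5: dominated by #7 (price 1306≤2835, weight 1.1≤1.7, battery life 16≥11, RAM 55≥45).
#6: not dominated (best battery life).
#7: not dominated.
#8: not dominated.
#9: not dominated (best price).

#3, #6, #7, #8, #9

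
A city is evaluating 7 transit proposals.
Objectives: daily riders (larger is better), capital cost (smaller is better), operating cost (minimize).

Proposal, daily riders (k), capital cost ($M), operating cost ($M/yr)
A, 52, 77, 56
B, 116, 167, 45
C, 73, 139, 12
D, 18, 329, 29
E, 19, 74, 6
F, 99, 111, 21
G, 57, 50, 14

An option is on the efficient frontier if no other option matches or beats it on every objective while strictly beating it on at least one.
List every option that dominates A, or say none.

G: daily riders 57≥52, capital cost 50≤77, operating cost 14≤56 — dominates A.
Others (B, C, D, E, F) are each worse than A on at least one objective.

G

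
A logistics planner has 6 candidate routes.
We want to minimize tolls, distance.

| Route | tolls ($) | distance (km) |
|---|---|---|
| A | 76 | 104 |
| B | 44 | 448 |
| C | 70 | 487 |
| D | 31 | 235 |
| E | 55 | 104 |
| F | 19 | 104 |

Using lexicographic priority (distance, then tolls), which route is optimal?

First minimize distance: best is 104, kept {A, E, F}.
Then minimize tolls: best is 19, kept {F}.

F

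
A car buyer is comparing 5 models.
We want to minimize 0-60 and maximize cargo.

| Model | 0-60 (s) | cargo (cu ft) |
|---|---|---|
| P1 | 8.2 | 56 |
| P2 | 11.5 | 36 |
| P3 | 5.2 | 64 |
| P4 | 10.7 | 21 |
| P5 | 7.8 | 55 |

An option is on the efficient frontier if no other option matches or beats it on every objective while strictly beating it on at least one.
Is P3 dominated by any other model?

P1: worse on 0-60 (8.2 vs 5.2).
P2: worse on 0-60 (11.5 vs 5.2).
P4: worse on 0-60 (10.7 vs 5.2).
P5: worse on 0-60 (7.8 vs 5.2).
No option is at least as good as P3 on every objective and strictly better on one.

No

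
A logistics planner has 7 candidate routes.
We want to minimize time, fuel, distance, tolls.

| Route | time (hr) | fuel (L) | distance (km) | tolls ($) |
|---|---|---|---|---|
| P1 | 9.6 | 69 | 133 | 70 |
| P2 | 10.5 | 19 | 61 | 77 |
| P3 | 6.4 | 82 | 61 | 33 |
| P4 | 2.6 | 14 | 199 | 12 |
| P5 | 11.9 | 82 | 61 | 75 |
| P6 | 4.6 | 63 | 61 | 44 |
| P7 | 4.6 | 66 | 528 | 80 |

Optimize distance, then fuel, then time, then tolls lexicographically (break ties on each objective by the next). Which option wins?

First minimize distance: best is 61, kept {P2, P3, P5, P6}.
Then minimize fuel: best is 19, kept {P2}.

P2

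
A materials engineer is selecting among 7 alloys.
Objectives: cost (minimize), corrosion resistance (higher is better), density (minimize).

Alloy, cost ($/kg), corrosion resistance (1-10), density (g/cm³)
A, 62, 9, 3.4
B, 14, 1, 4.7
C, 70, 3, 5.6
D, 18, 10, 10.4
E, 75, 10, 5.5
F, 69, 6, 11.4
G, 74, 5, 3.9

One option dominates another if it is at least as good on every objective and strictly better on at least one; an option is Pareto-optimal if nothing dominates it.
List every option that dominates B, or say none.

A: worse on cost (62 vs 14).
C: worse on cost (70 vs 14).
D: worse on cost (18 vs 14).
E: worse on cost (75 vs 14).
F: worse on cost (69 vs 14).
G: worse on cost (74 vs 14).
No option dominates B.

none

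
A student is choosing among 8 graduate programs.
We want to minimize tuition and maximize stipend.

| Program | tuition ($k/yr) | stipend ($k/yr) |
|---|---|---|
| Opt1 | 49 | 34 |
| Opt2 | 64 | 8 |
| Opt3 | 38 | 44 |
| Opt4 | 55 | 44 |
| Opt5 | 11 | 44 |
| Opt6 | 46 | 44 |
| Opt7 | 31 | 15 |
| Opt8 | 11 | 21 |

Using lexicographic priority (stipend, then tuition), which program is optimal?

First maximize stipend: best is 44, kept {Opt3, Opt4, Opt5, Opt6}.
Then minimize tuition: best is 11, kept {Opt5}.

Opt5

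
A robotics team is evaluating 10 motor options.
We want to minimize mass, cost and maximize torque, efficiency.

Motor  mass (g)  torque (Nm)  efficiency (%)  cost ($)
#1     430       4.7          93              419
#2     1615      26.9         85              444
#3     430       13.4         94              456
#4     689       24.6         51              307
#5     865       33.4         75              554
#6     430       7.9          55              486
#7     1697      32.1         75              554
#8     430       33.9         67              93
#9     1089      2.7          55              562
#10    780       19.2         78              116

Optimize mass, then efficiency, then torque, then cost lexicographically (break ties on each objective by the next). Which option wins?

First minimize mass: best is 430, kept {#1, #3, #6, #8}.
Then maximize efficiency: best is 94, kept {#3}.

#3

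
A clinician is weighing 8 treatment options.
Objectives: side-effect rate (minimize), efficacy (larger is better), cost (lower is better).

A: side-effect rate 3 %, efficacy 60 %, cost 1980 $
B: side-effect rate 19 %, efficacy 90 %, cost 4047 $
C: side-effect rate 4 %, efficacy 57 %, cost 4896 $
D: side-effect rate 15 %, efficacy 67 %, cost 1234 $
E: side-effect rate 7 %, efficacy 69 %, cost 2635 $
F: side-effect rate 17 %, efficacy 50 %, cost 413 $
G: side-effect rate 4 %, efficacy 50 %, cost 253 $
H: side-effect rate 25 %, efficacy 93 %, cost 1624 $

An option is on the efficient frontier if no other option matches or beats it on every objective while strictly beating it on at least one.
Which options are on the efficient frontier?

A, B, D, E, G, H

A: not dominated (best side-effect rate).
B: not dominated.
C: dominated by A (side-effect rate 3≤4, efficacy 60≥57, cost 1980≤4896).
D: not dominated.
E: not dominated.
F: dominated by G (side-effect rate 4≤17, efficacy 50≥50, cost 253≤413).
G: not dominated (best cost).
H: not dominated (best efficacy).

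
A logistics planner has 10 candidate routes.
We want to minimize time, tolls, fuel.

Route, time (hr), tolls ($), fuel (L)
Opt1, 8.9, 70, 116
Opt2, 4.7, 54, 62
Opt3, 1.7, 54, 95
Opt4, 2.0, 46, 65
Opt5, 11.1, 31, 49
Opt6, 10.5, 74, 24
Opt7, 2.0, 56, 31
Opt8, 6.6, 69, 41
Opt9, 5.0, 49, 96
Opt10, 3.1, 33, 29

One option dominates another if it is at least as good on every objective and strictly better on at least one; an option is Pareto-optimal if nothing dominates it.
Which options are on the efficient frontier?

Opt3, Opt4, Opt5, Opt6, Opt7, Opt10

Opt1: dominated by Opt2 (time 4.7≤8.9, tolls 54≤70, fuel 62≤116).
Opt2: dominated by Opt10 (time 3.1≤4.7, tolls 33≤54, fuel 29≤62).
Opt3: not dominated (best time).
Opt4: not dominated.
Opt5: not dominated (best tolls).
Opt6: not dominated (best fuel).
Opt7: not dominated.
Opt8: dominated by Opt7 (time 2.0≤6.6, tolls 56≤69, fuel 31≤41).
Opt9: dominated by Opt4 (time 2.0≤5.0, tolls 46≤49, fuel 65≤96).
Opt10: not dominated.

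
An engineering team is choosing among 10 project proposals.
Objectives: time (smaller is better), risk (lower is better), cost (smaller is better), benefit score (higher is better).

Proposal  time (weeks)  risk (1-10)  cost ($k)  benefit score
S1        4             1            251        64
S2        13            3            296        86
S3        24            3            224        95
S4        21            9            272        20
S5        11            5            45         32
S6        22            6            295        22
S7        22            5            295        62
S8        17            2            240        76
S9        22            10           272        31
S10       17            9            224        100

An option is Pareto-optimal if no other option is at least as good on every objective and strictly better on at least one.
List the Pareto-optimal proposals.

S1, S2, S3, S5, S8, S10

S1: not dominated (best time).
S2: not dominated.
S3: not dominated.
S4: dominated by S1 (time 4≤21, risk 1≤9, cost 251≤272, benefit score 64≥20).
S5: not dominated (best cost).
S6: dominated by S1 (time 4≤22, risk 1≤6, cost 251≤295, benefit score 64≥22).
S7: dominated by S1 (time 4≤22, risk 1≤5, cost 251≤295, benefit score 64≥62).
S8: not dominated.
S9: dominated by S1 (time 4≤22, risk 1≤10, cost 251≤272, benefit score 64≥31).
S10: not dominated (best benefit score).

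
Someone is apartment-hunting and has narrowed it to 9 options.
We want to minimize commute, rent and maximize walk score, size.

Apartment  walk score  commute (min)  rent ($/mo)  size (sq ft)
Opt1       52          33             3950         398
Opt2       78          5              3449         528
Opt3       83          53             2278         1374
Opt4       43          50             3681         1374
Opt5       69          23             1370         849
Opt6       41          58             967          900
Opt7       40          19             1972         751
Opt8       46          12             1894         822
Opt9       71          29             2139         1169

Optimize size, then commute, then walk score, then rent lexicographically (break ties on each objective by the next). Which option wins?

First maximize size: best is 1374, kept {Opt3, Opt4}.
Then minimize commute: best is 50, kept {Opt4}.

Opt4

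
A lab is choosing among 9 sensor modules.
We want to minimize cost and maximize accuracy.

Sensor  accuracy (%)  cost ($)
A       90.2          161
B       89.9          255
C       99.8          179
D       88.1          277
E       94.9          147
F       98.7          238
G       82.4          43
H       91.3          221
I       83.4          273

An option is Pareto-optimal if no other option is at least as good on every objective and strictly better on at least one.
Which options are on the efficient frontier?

C, E, G

A: dominated by E (accuracy 94.9≥90.2, cost 147≤161).
B: dominated by A (accuracy 90.2≥89.9, cost 161≤255).
C: not dominated (best accuracy).
D: dominated by A (accuracy 90.2≥88.1, cost 161≤277).
E: not dominated.
F: dominated by C (accuracy 99.8≥98.7, cost 179≤238).
G: not dominated (best cost).
H: dominated by C (accuracy 99.8≥91.3, cost 179≤221).
I: dominated by A (accuracy 90.2≥83.4, cost 161≤273).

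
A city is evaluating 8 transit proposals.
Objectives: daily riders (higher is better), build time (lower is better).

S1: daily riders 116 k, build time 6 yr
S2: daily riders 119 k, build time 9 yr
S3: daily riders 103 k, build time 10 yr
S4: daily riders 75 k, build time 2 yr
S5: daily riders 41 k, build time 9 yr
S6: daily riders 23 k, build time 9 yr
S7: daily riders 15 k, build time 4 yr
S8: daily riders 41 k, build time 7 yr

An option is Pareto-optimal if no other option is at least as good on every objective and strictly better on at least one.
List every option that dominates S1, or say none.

S2: worse on build time (9 vs 6).
S3: worse on daily riders (103 vs 116).
S4: worse on daily riders (75 vs 116).
S5: worse on daily riders (41 vs 116).
S6: worse on daily riders (23 vs 116).
S7: worse on daily riders (15 vs 116).
S8: worse on daily riders (41 vs 116).
No option dominates S1.

none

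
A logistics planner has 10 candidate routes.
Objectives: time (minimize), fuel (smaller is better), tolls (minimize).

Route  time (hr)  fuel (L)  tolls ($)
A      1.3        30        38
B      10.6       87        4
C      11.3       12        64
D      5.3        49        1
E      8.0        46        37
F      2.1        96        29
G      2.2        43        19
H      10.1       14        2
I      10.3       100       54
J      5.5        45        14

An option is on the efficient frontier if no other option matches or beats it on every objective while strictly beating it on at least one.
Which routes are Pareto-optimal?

A: not dominated (best time).
B: dominated by D (time 5.3≤10.6, fuel 49≤87, tolls 1≤4).
C: not dominated (best fuel).
D: not dominated (best tolls).
E: dominated by G (time 2.2≤8.0, fuel 43≤46, tolls 19≤37).
F: not dominated.
G: not dominated.
H: not dominated.
I: dominated by A (time 1.3≤10.3, fuel 30≤100, tolls 38≤54).
J: not dominated.

A, C, D, F, G, H, J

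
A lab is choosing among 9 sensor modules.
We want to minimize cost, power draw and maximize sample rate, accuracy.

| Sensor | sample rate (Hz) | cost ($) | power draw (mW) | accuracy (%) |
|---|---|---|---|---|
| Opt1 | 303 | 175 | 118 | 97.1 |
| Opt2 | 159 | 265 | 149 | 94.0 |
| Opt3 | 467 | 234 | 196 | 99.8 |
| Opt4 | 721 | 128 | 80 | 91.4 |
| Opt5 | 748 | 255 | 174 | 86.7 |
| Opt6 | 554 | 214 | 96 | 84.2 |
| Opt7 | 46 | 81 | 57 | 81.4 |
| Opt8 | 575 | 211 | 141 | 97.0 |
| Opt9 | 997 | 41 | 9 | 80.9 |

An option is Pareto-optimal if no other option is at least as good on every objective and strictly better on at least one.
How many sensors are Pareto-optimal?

7

Opt1: not dominated.
Opt2: dominated by Opt1 (sample rate 303≥159, cost 175≤265, power draw 118≤149, accuracy 97.1≥94.0).
Opt3: not dominated (best accuracy).
Opt4: not dominated.
Opt5: not dominated.
Opt6: dominated by Opt4 (sample rate 721≥554, cost 128≤214, power draw 80≤96, accuracy 91.4≥84.2).
Opt7: not dominated.
Opt8: not dominated.
Opt9: not dominated (best sample rate).
Pareto-optimal: Opt1, Opt3, Opt4, Opt5, Opt7, Opt8, Opt9 → 7.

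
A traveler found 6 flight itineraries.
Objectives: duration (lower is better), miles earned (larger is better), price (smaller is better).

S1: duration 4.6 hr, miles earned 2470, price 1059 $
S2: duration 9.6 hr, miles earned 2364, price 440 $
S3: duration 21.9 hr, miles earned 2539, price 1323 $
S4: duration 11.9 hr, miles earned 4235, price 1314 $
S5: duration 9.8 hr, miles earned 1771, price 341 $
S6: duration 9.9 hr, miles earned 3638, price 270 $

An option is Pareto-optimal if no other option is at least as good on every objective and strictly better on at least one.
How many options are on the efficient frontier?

S1: not dominated (best duration).
S2: not dominated.
S3: dominated by S4 (duration 11.9≤21.9, miles earned 4235≥2539, price 1314≤1323).
S4: not dominated (best miles earned).
S5: not dominated.
S6: not dominated (best price).
Pareto-optimal: S1, S2, S4, S5, S6 → 5.

5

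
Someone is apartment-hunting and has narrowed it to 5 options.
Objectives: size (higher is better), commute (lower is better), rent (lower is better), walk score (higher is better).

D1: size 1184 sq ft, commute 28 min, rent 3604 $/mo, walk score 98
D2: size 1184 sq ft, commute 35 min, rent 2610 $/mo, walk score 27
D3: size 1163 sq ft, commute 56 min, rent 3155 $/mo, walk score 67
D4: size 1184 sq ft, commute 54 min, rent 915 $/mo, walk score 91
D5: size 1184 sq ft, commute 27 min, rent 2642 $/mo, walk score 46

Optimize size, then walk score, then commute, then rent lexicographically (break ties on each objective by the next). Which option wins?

First maximize size: best is 1184, kept {D1, D2, D4, D5}.
Then maximize walk score: best is 98, kept {D1}.

D1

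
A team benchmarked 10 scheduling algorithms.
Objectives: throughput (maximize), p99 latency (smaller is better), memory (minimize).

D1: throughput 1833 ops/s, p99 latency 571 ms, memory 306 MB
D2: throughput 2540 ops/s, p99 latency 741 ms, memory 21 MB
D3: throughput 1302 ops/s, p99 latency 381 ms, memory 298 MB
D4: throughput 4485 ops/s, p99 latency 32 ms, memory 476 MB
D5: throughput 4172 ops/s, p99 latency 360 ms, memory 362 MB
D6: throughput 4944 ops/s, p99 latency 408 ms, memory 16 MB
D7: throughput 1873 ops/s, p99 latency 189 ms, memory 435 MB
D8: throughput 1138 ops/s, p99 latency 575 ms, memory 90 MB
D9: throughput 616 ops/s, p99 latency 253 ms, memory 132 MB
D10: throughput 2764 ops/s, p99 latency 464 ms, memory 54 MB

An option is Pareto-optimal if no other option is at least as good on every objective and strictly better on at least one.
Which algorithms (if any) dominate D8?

D6: throughput 4944≥1138, p99 latency 408≤575, memory 16≤90 — dominates D8.
D10: throughput 2764≥1138, p99 latency 464≤575, memory 54≤90 — dominates D8.
Others (D1, D2, D3, D4, D5, D7, D9) are each worse than D8 on at least one objective.

D6, D10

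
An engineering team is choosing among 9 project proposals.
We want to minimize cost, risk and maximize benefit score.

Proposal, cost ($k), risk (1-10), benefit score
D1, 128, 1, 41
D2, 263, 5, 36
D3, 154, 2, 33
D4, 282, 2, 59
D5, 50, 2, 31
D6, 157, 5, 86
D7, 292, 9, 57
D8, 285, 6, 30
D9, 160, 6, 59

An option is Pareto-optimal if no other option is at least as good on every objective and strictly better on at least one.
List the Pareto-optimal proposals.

D1: not dominated (best risk).
D2: dominated by D1 (cost 128≤263, risk 1≤5, benefit score 41≥36).
D3: dominated by D1 (cost 128≤154, risk 1≤2, benefit score 41≥33).
D4: not dominated.
D5: not dominated (best cost).
D6: not dominated (best benefit score).
D7: dominated by D4 (cost 282≤292, risk 2≤9, benefit score 59≥57).
D8: dominated by D1 (cost 128≤285, risk 1≤6, benefit score 41≥30).
D9: dominated by D6 (cost 157≤160, risk 5≤6, benefit score 86≥59).

D1, D4, D5, D6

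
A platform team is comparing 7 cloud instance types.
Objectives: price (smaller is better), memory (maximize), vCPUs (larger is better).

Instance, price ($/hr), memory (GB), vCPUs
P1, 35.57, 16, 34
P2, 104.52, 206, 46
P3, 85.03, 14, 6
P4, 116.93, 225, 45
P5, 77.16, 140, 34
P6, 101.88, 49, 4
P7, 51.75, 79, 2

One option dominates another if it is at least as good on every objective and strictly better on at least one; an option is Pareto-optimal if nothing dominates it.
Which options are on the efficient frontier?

P1: not dominated (best price).
P2: not dominated (best vCPUs).
P3: dominated by P1 (price 35.57≤85.03, memory 16≥14, vCPUs 34≥6).
P4: not dominated (best memory).
P5: not dominated.
P6: dominated by P5 (price 77.16≤101.88, memory 140≥49, vCPUs 34≥4).
P7: not dominated.

P1, P2, P4, P5, P7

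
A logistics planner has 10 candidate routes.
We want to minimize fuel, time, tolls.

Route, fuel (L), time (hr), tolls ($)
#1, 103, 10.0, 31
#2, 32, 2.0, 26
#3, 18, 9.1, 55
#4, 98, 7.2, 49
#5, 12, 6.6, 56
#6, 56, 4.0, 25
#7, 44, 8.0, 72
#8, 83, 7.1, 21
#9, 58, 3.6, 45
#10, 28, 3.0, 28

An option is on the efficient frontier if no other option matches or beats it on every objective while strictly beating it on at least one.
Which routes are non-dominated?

#2, #3, #5, #6, #8, #10

#1: dominated by #2 (fuel 32≤103, time 2.0≤10.0, tolls 26≤31).
#2: not dominated (best time).
#3: not dominated.
#4: dominated by #2 (fuel 32≤98, time 2.0≤7.2, tolls 26≤49).
#5: not dominated (best fuel).
#6: not dominated.
#7: dominated by #2 (fuel 32≤44, time 2.0≤8.0, tolls 26≤72).
#8: not dominated (best tolls).
#9: dominated by #2 (fuel 32≤58, time 2.0≤3.6, tolls 26≤45).
#10: not dominated.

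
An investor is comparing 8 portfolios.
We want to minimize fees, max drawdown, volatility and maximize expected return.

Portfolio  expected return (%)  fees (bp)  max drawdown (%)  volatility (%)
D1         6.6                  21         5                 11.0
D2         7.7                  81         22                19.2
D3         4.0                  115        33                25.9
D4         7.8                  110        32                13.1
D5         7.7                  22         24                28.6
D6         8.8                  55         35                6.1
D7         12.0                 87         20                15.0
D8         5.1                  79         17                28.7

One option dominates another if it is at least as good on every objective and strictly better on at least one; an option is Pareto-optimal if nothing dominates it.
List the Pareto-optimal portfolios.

D1: not dominated (best fees).
D2: not dominated.
D3: dominated by D1 (expected return 6.6≥4.0, fees 21≤115, max drawdown 5≤33, volatility 11.0≤25.9).
D4: not dominated.
D5: not dominated.
D6: not dominated (best volatility).
D7: not dominated (best expected return).
D8: dominated by D1 (expected return 6.6≥5.1, fees 21≤79, max drawdown 5≤17, volatility 11.0≤28.7).

D1, D2, D4, D5, D6, D7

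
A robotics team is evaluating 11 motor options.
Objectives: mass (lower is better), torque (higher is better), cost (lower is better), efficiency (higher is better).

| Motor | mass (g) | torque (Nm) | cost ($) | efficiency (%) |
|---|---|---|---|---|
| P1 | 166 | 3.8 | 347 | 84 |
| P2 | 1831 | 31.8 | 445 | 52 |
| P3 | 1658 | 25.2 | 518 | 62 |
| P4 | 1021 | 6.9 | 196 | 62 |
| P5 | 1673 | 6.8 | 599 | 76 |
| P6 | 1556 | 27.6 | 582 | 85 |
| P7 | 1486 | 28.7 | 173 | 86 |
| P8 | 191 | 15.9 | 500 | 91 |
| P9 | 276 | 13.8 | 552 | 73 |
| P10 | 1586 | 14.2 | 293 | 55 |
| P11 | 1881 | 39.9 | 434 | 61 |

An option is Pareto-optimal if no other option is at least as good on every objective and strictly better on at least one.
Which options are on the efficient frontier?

P1, P2, P4, P7, P8, P11

P1: not dominated (best mass).
P2: not dominated.
P3: dominated by P7 (mass 1486≤1658, torque 28.7≥25.2, cost 173≤518, efficiency 86≥62).
P4: not dominated.
P5: dominated by P6 (mass 1556≤1673, torque 27.6≥6.8, cost 582≤599, efficiency 85≥76).
P6: dominated by P7 (mass 1486≤1556, torque 28.7≥27.6, cost 173≤582, efficiency 86≥85).
P7: not dominated (best cost).
P8: not dominated (best efficiency).
P9: dominated by P8 (mass 191≤276, torque 15.9≥13.8, cost 500≤552, efficiency 91≥73).
P10: dominated by P7 (mass 1486≤1586, torque 28.7≥14.2, cost 173≤293, efficiency 86≥55).
P11: not dominated (best torque).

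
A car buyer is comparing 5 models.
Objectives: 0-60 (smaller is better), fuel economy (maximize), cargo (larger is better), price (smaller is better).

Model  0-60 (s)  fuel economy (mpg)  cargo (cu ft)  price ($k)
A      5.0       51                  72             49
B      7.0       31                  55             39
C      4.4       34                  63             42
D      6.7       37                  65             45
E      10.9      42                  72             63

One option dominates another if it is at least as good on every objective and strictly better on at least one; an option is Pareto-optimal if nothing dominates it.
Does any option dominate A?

B: worse on 0-60 (7.0 vs 5.0).
C: worse on fuel economy (34 vs 51).
D: worse on 0-60 (6.7 vs 5.0).
E: worse on 0-60 (10.9 vs 5.0).
No option is at least as good as A on every objective and strictly better on one.

No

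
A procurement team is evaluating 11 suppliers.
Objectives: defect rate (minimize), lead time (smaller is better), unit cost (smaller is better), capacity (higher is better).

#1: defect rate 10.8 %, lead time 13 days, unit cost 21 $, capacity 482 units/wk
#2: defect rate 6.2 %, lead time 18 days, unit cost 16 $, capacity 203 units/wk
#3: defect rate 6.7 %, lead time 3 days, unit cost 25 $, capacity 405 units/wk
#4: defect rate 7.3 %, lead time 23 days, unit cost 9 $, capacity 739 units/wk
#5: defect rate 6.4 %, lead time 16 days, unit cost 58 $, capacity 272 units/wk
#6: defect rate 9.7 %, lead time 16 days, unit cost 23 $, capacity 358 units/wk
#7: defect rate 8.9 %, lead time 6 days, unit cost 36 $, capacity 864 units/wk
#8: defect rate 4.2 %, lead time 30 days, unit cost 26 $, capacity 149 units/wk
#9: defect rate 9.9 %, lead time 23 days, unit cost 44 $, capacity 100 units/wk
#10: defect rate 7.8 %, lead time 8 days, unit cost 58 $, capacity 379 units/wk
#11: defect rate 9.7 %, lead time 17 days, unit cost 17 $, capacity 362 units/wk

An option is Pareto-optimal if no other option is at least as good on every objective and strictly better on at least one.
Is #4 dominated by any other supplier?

#1: worse on defect rate (10.8 vs 7.3).
#2: worse on unit cost (16 vs 9).
#3: worse on unit cost (25 vs 9).
#5: worse on unit cost (58 vs 9).
#6: worse on defect rate (9.7 vs 7.3).
#7: worse on defect rate (8.9 vs 7.3).
#8: worse on lead time (30 vs 23).
#9: worse on defect rate (9.9 vs 7.3).
#10: worse on defect rate (7.8 vs 7.3).
#11: worse on defect rate (9.7 vs 7.3).
No option is at least as good as #4 on every objective and strictly better on one.

No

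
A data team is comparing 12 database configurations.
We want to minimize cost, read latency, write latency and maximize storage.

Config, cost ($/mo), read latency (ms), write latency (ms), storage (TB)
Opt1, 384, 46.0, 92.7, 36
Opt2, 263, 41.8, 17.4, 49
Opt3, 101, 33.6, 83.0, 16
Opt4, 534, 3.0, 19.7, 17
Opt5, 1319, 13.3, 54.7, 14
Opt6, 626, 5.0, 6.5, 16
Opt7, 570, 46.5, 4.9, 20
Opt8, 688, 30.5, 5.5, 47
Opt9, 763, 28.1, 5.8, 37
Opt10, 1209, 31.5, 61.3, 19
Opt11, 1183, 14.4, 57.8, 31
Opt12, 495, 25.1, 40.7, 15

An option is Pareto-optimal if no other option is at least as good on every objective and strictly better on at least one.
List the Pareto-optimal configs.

Opt2, Opt3, Opt4, Opt6, Opt7, Opt8, Opt9, Opt11, Opt12

Opt1: dominated by Opt2 (cost 263≤384, read latency 41.8≤46.0, write latency 17.4≤92.7, storage 49≥36).
Opt2: not dominated (best storage).
Opt3: not dominated (best cost).
Opt4: not dominated (best read latency).
Opt5: dominated by Opt4 (cost 534≤1319, read latency 3.0≤13.3, write latency 19.7≤54.7, storage 17≥14).
Opt6: not dominated.
Opt7: not dominated (best write latency).
Opt8: not dominated.
Opt9: not dominated.
Opt10: dominated by Opt8 (cost 688≤1209, read latency 30.5≤31.5, write latency 5.5≤61.3, storage 47≥19).
Opt11: not dominated.
Opt12: not dominated.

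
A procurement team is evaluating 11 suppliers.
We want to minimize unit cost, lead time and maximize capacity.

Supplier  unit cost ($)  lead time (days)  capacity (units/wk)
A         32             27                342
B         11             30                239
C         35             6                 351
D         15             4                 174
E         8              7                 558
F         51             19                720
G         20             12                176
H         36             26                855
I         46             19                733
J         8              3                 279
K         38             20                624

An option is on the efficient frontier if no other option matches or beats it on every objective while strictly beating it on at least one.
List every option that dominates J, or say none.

none

A: worse on unit cost (32 vs 8).
B: worse on unit cost (11 vs 8).
C: worse on unit cost (35 vs 8).
D: worse on unit cost (15 vs 8).
E: worse on lead time (7 vs 3).
F: worse on unit cost (51 vs 8).
G: worse on unit cost (20 vs 8).
H: worse on unit cost (36 vs 8).
I: worse on unit cost (46 vs 8).
K: worse on unit cost (38 vs 8).
No option dominates J.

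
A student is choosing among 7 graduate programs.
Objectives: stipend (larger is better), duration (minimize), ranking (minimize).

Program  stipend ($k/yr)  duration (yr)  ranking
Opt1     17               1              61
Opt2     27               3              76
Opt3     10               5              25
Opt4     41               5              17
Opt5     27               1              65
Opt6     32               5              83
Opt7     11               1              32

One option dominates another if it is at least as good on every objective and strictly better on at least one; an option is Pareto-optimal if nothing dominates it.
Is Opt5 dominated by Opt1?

Opt1 vs Opt5: Opt1 is worse on stipend (17 vs 27), so it does not dominate Opt5.

No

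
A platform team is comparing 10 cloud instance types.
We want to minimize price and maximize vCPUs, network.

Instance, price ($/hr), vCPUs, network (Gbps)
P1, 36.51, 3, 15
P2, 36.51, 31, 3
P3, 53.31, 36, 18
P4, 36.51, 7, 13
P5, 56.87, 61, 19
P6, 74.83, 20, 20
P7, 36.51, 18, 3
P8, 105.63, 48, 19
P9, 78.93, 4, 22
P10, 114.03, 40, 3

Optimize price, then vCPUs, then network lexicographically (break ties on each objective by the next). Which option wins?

P2

First minimize price: best is 36.51, kept {P1, P2, P4, P7}.
Then maximize vCPUs: best is 31, kept {P2}.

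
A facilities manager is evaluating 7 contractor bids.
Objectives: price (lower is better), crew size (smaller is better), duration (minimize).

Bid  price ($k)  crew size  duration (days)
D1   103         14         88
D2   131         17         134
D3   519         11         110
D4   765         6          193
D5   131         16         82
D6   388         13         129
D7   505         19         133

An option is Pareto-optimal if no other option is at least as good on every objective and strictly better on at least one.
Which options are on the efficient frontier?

D1: not dominated (best price).
D2: dominated by D1 (price 103≤131, crew size 14≤17, duration 88≤134).
D3: not dominated.
D4: not dominated (best crew size).
D5: not dominated (best duration).
D6: not dominated.
D7: dominated by D1 (price 103≤505, crew size 14≤19, duration 88≤133).

D1, D3, D4, D5, D6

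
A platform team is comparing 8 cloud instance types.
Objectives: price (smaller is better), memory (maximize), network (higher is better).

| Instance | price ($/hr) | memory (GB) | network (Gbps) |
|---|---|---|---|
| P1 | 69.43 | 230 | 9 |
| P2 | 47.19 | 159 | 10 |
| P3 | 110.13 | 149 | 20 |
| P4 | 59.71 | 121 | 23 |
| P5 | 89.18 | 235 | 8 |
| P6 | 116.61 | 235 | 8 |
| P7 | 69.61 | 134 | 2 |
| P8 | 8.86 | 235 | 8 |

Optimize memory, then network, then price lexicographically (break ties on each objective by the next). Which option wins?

First maximize memory: best is 235, kept {P5, P6, P8}.
Then maximize network: best is 8, kept {P5, P6, P8}.
Then minimize price: best is 8.86, kept {P8}.

P8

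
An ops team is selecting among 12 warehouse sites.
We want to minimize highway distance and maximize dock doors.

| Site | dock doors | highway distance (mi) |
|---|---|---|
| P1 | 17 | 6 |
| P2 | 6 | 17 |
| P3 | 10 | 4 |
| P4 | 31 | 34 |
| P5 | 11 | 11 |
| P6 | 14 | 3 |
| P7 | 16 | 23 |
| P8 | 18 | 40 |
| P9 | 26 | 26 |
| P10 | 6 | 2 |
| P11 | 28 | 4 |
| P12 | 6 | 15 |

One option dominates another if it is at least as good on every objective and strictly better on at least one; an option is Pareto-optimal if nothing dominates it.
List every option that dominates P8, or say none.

P4: dock doors 31≥18, highway distance 34≤40 — dominates P8.
P9: dock doors 26≥18, highway distance 26≤40 — dominates P8.
P11: dock doors 28≥18, highway distance 4≤40 — dominates P8.
Others (P1, P2, P3, P5, P6, P7, P10, P12) are each worse than P8 on at least one objective.

P4, P9, P11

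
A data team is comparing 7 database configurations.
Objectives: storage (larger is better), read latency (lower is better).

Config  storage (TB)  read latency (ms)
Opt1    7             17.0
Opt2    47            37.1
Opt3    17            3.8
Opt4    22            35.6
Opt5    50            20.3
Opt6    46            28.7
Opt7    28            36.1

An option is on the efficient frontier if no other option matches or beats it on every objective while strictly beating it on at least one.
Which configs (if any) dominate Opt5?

Opt1: worse on storage (7 vs 50).
Opt2: worse on storage (47 vs 50).
Opt3: worse on storage (17 vs 50).
Opt4: worse on storage (22 vs 50).
Opt6: worse on storage (46 vs 50).
Opt7: worse on storage (28 vs 50).
No option dominates Opt5.

none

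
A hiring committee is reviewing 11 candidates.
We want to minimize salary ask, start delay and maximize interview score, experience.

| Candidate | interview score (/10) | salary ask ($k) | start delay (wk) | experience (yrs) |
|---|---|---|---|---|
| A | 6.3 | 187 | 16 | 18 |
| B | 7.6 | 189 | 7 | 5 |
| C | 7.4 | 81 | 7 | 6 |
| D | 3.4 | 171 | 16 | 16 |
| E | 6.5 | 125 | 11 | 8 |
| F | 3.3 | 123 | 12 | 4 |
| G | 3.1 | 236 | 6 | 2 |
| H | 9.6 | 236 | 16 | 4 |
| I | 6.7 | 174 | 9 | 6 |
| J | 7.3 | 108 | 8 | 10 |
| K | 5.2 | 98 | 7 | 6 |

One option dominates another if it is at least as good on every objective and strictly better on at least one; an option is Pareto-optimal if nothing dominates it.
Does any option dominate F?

Yes

C vs F: interview score 7.4≥3.3, salary ask 81≤123, start delay 7≤12, experience 6≥4 — C is at least as good on every objective and strictly better on at least one, so C dominates F.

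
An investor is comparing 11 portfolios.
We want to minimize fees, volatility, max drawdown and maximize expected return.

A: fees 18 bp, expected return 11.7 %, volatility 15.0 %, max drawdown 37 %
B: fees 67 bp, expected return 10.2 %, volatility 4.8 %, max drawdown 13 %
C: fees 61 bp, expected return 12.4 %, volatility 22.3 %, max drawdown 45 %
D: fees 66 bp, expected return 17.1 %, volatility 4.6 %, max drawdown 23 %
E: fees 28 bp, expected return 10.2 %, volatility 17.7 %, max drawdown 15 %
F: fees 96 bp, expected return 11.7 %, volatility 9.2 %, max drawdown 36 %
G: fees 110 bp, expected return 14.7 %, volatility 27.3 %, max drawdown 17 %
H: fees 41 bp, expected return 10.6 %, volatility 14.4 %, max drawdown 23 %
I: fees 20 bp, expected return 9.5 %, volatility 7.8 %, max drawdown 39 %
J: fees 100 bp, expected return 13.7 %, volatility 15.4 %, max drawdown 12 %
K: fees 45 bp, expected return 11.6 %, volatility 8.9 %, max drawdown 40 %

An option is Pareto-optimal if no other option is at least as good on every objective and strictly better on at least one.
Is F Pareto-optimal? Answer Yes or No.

D vs F: fees 66≤96, expected return 17.1≥11.7, volatility 4.6≤9.2, max drawdown 23≤36 — D is at least as good on every objective and strictly better on at least one, so D dominates F.

No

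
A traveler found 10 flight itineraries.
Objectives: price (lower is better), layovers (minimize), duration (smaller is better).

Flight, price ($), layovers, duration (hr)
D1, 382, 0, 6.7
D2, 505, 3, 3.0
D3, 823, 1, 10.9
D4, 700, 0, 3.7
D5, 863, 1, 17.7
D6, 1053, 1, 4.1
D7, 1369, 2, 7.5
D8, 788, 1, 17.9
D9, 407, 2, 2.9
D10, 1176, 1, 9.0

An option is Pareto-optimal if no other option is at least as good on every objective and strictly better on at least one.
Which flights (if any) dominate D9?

D1: worse on duration (6.7 vs 2.9).
D2: worse on price (505 vs 407).
D3: worse on price (823 vs 407).
D4: worse on price (700 vs 407).
D5: worse on price (863 vs 407).
D6: worse on price (1053 vs 407).
D7: worse on price (1369 vs 407).
D8: worse on price (788 vs 407).
D10: worse on price (1176 vs 407).
No option dominates D9.

none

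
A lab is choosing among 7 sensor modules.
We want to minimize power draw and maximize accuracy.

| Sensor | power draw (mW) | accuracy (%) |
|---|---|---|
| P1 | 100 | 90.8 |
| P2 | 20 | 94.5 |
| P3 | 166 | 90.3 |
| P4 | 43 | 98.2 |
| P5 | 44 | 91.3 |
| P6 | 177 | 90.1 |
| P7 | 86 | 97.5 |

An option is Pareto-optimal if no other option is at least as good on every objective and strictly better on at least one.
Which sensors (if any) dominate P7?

P4

P4: power draw 43≤86, accuracy 98.2≥97.5 — dominates P7.
Others (P1, P2, P3, P5, P6) are each worse than P7 on at least one objective.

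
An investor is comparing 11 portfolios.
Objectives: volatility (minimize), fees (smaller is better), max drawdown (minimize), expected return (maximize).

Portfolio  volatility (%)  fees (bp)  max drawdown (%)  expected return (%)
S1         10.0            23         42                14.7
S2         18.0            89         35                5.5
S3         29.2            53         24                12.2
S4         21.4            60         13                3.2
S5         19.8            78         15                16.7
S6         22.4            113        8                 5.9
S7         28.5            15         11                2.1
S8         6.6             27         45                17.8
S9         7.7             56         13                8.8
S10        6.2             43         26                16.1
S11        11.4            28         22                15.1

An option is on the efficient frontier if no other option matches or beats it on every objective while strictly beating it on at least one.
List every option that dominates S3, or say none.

S11: volatility 11.4≤29.2, fees 28≤53, max drawdown 22≤24, expected return 15.1≥12.2 — dominates S3.
Others (S1, S2, S4, S5, S6, S7, S8, S9, S10) are each worse than S3 on at least one objective.

S11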